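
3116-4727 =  -1611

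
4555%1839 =877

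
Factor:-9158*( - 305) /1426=5^1*19^1 * 23^( - 1) * 31^( - 1) * 61^1*241^1 = 1396595/713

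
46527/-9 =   -  5170 + 1/3= - 5169.67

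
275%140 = 135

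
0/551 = 0 = 0.00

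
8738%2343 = 1709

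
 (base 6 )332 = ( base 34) 3q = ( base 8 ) 200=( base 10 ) 128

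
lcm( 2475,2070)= 113850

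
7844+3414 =11258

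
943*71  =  66953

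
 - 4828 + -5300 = -10128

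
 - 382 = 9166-9548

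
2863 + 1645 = 4508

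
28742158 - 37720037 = - 8977879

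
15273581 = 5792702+9480879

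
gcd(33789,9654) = 4827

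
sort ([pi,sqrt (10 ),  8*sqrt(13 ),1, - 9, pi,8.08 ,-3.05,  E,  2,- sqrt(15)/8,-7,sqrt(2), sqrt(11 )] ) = [ - 9 , - 7, - 3.05, - sqrt( 15 )/8,  1,sqrt( 2),2, E, pi,pi , sqrt( 10), sqrt(11 ),8.08,8*sqrt( 13 ) ] 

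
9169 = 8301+868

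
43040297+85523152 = 128563449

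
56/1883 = 8/269= 0.03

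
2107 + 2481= 4588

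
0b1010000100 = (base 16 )284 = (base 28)N0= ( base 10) 644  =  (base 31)ko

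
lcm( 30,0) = 0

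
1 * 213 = 213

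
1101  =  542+559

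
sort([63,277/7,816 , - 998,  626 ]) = [  -  998,  277/7, 63, 626,816 ]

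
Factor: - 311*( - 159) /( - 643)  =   - 49449/643 = - 3^1 * 53^1*311^1 * 643^( - 1)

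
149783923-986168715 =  - 836384792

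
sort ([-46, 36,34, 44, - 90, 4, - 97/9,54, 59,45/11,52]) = [ - 90, - 46,-97/9,4,45/11, 34, 36,44, 52, 54,  59 ]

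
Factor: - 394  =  -2^1 * 197^1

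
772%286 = 200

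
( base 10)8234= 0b10000000101010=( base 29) 9mr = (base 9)12258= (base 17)1B86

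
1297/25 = 51 + 22/25 = 51.88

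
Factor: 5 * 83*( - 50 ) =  - 20750 = - 2^1*5^3*83^1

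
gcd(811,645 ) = 1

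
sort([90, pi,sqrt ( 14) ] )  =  [ pi,  sqrt( 14), 90]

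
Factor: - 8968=-2^3 * 19^1*59^1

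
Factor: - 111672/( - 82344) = 99/73 = 3^2*11^1*73^( - 1 )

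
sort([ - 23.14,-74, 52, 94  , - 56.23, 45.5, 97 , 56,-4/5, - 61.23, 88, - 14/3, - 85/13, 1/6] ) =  [ - 74, - 61.23, - 56.23, - 23.14, - 85/13,  -  14/3, - 4/5, 1/6, 45.5,52,56, 88, 94, 97]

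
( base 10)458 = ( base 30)f8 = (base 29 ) FN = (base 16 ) 1CA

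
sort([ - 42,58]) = [-42 , 58 ]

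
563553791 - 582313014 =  - 18759223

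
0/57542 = 0 = 0.00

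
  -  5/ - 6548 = 5/6548 = 0.00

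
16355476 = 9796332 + 6559144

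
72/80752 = 9/10094 =0.00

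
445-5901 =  - 5456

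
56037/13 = 56037/13=4310.54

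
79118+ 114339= 193457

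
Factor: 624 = 2^4* 3^1*13^1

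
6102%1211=47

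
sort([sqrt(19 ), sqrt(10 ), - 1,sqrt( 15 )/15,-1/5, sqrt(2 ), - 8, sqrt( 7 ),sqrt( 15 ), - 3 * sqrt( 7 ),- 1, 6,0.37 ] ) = [ - 8,-3 * sqrt(7 ),  -  1,-1, - 1/5, sqrt( 15) /15,  0.37,sqrt(2 ), sqrt(7), sqrt( 10), sqrt(15), sqrt(19),6]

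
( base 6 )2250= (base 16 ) 216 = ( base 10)534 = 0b1000010110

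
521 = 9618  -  9097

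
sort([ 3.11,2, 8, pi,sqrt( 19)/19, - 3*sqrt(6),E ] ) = [ - 3*sqrt( 6 ),sqrt(19) /19, 2,E,3.11,pi, 8]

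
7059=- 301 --7360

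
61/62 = 61/62 = 0.98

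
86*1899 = 163314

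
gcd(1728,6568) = 8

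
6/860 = 3/430 = 0.01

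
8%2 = 0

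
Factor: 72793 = 7^1*10399^1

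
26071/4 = 26071/4=6517.75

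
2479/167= 14 + 141/167 = 14.84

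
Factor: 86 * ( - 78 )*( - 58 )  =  389064= 2^3 * 3^1*13^1*29^1 * 43^1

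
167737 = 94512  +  73225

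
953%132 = 29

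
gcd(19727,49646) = 1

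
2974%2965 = 9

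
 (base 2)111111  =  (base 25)2D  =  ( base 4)333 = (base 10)63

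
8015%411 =206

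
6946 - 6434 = 512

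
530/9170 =53/917 = 0.06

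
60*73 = 4380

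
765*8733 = 6680745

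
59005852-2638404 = 56367448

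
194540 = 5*38908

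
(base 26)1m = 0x30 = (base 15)33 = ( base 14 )36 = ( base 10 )48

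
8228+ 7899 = 16127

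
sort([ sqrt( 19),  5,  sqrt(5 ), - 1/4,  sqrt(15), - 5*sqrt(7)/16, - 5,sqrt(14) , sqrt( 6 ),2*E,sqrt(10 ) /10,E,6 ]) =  [  -  5, - 5*sqrt(  7 )/16,- 1/4, sqrt( 10 )/10,sqrt( 5), sqrt(6),E,sqrt( 14), sqrt ( 15 ),sqrt( 19), 5,2 * E,  6 ] 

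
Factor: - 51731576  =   - 2^3 * 13^2*83^1*461^1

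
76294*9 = 686646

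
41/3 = 13 + 2/3 = 13.67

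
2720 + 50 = 2770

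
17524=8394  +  9130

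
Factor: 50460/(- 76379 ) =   -  2^2 *3^1*5^1 * 29^2 * 76379^( - 1) 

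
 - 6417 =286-6703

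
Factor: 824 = 2^3*103^1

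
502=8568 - 8066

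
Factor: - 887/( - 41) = 41^( - 1 )*887^1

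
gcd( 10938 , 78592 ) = 2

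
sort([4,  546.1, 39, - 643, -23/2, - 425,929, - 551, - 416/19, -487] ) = [ - 643, - 551, - 487, - 425, - 416/19, - 23/2,4,39, 546.1,929] 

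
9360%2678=1326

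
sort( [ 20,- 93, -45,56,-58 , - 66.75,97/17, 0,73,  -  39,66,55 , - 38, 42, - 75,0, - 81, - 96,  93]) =[ - 96, -93,  -  81, - 75,-66.75, - 58, - 45,-39, - 38,0,0,97/17,20,42,55,56,66,  73,93 ] 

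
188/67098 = 94/33549 = 0.00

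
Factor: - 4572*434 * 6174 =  - 12250747152= - 2^4 * 3^4*7^4*31^1*127^1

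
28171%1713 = 763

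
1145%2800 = 1145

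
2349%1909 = 440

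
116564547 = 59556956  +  57007591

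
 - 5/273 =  - 1 + 268/273 = -0.02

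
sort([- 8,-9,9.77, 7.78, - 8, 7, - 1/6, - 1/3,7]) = [ - 9, - 8,-8, - 1/3, - 1/6,7, 7,7.78,  9.77]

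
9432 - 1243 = 8189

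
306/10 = 30  +  3/5= 30.60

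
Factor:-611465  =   - 5^1*29^1* 4217^1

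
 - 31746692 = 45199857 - 76946549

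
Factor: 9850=2^1*5^2*197^1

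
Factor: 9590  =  2^1* 5^1*7^1*137^1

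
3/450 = 1/150 = 0.01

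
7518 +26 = 7544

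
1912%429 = 196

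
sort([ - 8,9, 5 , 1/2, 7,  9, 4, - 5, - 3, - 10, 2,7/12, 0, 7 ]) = [-10, - 8, - 5, - 3,0 , 1/2, 7/12,2, 4,5, 7, 7, 9,9 ]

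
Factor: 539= 7^2*11^1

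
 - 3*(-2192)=6576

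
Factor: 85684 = 2^2*31^1*691^1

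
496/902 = 248/451 = 0.55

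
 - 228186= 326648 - 554834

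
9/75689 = 9/75689 = 0.00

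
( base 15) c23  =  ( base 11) 2065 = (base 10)2733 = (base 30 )313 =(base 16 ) aad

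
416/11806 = 208/5903 = 0.04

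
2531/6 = 2531/6 = 421.83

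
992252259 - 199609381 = 792642878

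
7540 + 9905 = 17445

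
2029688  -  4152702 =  - 2123014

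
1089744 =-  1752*( - 622) 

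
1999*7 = 13993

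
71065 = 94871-23806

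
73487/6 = 73487/6 = 12247.83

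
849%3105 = 849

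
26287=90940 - 64653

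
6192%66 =54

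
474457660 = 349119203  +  125338457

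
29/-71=-29/71= - 0.41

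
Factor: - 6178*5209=  -  2^1*3089^1 *5209^1 =-  32181202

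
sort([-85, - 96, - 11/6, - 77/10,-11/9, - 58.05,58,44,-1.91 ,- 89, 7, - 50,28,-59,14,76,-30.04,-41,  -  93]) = [ - 96, - 93,-89,-85,-59,  -  58.05,  -  50, - 41 ,-30.04, - 77/10, - 1.91, - 11/6,-11/9, 7,14,28 , 44,58,76] 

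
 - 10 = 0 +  - 10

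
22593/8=22593/8 = 2824.12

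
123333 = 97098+26235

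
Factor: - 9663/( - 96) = 3221/32 = 2^( - 5)*3221^1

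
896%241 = 173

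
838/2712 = 419/1356=0.31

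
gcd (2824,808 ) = 8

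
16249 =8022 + 8227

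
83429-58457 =24972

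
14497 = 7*2071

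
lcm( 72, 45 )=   360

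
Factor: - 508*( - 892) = 453136= 2^4 * 127^1*223^1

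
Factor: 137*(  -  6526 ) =-2^1*  13^1*137^1*251^1=-  894062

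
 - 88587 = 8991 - 97578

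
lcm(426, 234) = 16614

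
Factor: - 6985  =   - 5^1*11^1*127^1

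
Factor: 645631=7^1*92233^1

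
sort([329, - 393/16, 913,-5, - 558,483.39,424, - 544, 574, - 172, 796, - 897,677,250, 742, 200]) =[  -  897, - 558 , - 544, - 172, - 393/16, - 5,200 , 250,329,  424, 483.39, 574, 677,742,796,913]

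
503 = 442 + 61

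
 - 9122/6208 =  - 2+1647/3104 = - 1.47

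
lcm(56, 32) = 224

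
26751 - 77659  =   - 50908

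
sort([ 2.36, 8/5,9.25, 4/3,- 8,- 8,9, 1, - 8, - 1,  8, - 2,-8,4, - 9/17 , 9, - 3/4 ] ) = [ - 8, - 8, - 8,- 8 , - 2, - 1,  -  3/4,  -  9/17, 1, 4/3,8/5 , 2.36,4, 8,  9,9,  9.25 ] 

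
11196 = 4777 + 6419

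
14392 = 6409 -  - 7983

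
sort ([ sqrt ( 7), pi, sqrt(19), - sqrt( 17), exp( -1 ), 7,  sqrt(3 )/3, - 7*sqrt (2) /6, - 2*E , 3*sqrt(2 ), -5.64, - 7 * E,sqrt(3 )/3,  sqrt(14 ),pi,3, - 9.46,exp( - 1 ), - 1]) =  [ - 7*E, - 9.46, - 5.64, - 2*E, - sqrt( 17 ), -7*sqrt( 2 ) /6, - 1, exp(  -  1) , exp( - 1),sqrt(3 )/3,sqrt(3 )/3, sqrt (7) , 3, pi,pi, sqrt(14) , 3*sqrt( 2 ) , sqrt(19),7]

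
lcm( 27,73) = 1971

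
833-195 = 638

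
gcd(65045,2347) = 1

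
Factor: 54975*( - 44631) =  - 2453589225= - 3^5*5^2*19^1*29^1*733^1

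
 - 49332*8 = - 394656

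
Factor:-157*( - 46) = 7222= 2^1*23^1*157^1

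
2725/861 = 3 + 142/861  =  3.16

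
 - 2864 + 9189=6325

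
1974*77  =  151998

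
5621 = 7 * 803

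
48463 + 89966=138429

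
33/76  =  33/76=0.43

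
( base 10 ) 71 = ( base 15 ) 4B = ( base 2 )1000111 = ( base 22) 35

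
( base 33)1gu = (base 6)11343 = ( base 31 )1m4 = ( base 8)3157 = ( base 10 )1647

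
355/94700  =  71/18940  =  0.00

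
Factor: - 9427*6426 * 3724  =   - 225592107048 = - 2^3*3^3*7^3*11^1*17^1*19^1*857^1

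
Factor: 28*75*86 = 2^3*3^1*5^2*7^1 *43^1 =180600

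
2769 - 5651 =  - 2882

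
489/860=489/860 = 0.57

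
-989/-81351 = 43/3537 = 0.01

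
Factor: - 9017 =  - 71^1*127^1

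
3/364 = 3/364= 0.01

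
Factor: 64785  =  3^1*5^1*7^1*617^1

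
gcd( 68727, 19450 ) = 1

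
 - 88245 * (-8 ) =705960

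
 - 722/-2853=722/2853  =  0.25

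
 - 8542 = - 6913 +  - 1629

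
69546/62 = 34773/31 =1121.71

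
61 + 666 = 727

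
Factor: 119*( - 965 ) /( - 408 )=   2^( - 3) * 3^( -1)*5^1*7^1*193^1 =6755/24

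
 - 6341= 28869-35210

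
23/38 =23/38=0.61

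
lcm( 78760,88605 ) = 708840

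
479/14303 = 479/14303 = 0.03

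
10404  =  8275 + 2129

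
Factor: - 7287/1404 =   -  2429/468= -2^( - 2)*3^( - 2) * 7^1*13^( - 1)*347^1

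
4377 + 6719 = 11096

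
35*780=27300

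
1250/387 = 3+89/387 = 3.23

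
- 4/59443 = - 4/59443 =- 0.00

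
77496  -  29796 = 47700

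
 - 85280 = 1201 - 86481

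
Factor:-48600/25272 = -25/13 = -5^2*13^(  -  1)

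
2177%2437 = 2177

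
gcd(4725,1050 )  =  525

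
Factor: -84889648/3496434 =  - 42444824/1748217=- 2^3*3^( - 1) * 149^( - 1 )*1787^1*2969^1*3911^( - 1) 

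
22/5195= 22/5195 = 0.00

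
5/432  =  5/432 = 0.01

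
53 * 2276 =120628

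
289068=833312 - 544244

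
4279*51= 218229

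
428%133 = 29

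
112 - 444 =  - 332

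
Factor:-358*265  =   - 94870 = -2^1 * 5^1 *53^1*179^1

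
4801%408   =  313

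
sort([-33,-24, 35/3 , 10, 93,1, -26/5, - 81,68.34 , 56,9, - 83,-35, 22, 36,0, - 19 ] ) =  [-83,-81, -35, - 33, - 24, -19 , - 26/5, 0, 1,9, 10, 35/3, 22 , 36 , 56,  68.34,93 ] 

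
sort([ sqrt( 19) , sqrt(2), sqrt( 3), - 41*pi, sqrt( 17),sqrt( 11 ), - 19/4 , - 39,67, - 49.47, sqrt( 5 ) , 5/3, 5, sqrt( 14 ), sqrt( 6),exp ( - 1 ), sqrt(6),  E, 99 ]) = [ - 41*pi, - 49.47, - 39, - 19/4 , exp( - 1),sqrt( 2 ), 5/3 , sqrt( 3),sqrt(5) , sqrt(6 ), sqrt( 6 ), E,sqrt(11),sqrt( 14),sqrt(17),sqrt( 19), 5 , 67 , 99]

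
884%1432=884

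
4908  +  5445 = 10353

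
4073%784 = 153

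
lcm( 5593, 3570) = 167790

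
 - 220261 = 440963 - 661224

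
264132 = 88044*3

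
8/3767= 8/3767 = 0.00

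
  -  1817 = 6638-8455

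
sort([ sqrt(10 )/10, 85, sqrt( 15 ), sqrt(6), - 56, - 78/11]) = [-56 ,-78/11, sqrt ( 10 )/10,  sqrt( 6), sqrt(15), 85]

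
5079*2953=14998287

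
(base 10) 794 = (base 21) 1GH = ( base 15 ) 37e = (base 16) 31a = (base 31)pj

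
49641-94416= - 44775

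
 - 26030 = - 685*38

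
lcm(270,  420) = 3780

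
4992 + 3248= 8240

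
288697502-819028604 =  - 530331102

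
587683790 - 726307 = 586957483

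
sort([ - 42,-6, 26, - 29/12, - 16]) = [ - 42 , - 16, - 6, - 29/12,26]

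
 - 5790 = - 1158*5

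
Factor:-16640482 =-2^1 * 1907^1*4363^1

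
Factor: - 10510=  - 2^1*5^1*1051^1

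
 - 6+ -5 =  - 11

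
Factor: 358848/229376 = 801/512 = 2^(  -  9 )*3^2*89^1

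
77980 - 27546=50434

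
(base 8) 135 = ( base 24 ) 3L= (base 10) 93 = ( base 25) 3i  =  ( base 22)45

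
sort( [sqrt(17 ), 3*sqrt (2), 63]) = [ sqrt (17 ), 3*sqrt( 2 ), 63]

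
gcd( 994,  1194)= 2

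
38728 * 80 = 3098240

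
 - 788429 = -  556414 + -232015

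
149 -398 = -249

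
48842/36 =1356 + 13/18 = 1356.72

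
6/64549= 6/64549 = 0.00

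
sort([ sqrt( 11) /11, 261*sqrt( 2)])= [ sqrt( 11 ) /11, 261* sqrt (2)] 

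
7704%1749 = 708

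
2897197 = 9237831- 6340634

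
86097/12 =28699/4 = 7174.75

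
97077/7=13868 + 1/7=13868.14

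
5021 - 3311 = 1710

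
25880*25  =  647000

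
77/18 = 4+5/18 = 4.28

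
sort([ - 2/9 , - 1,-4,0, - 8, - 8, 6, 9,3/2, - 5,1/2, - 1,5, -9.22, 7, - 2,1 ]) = [ - 9.22, - 8, - 8,-5, - 4, - 2, - 1, - 1, -2/9, 0, 1/2, 1 , 3/2  ,  5, 6, 7,9]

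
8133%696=477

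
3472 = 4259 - 787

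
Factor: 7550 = 2^1 * 5^2* 151^1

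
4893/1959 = 1631/653=2.50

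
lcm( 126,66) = 1386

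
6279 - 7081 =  - 802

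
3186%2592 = 594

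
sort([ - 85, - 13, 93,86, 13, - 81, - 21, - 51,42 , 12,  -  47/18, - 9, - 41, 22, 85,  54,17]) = [ - 85,-81, - 51, - 41,-21, - 13,-9, - 47/18,  12,13  ,  17,22,42 , 54,85,86,93 ]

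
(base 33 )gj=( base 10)547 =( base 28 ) JF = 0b1000100011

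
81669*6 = 490014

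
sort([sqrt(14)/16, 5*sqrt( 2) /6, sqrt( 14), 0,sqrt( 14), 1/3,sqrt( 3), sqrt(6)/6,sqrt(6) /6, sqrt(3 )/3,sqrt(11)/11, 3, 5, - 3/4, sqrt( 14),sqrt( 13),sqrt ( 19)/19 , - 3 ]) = [ - 3 , - 3/4, 0,  sqrt( 19)/19 , sqrt (14)/16,  sqrt(11)/11, 1/3,sqrt( 6)/6,sqrt(6)/6, sqrt(3)/3, 5*sqrt(2) /6, sqrt(3),  3 , sqrt(13), sqrt(14 ),sqrt(14 ),sqrt(14 ),5] 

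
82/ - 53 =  - 82/53  =  - 1.55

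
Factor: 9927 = 3^2*1103^1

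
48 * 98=4704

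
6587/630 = 10 + 41/90=10.46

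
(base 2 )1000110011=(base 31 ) i5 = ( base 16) 233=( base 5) 4223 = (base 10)563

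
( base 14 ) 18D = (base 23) dm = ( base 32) A1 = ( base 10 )321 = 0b101000001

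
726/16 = 45 + 3/8=45.38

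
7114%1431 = 1390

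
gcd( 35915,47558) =1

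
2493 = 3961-1468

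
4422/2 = 2211 = 2211.00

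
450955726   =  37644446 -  - 413311280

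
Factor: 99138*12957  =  1284531066 = 2^1*3^2*7^1*13^1 * 31^1*41^1* 617^1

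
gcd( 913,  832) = 1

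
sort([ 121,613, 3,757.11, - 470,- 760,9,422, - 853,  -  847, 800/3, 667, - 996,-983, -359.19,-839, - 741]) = [ - 996, - 983,-853, - 847,-839, - 760, - 741, - 470,-359.19, 3, 9,121, 800/3, 422, 613,667,757.11] 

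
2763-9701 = -6938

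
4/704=1/176 =0.01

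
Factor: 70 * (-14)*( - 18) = 2^3*3^2*5^1*7^2= 17640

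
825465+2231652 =3057117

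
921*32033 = 29502393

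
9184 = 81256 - 72072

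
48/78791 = 48/78791  =  0.00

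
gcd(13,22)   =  1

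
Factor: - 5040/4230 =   -  56/47 = -2^3*7^1  *  47^( - 1)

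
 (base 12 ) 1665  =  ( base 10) 2669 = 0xa6d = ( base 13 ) 12a4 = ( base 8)5155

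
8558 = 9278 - 720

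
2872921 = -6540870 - -9413791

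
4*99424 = 397696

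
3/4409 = 3/4409= 0.00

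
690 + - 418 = 272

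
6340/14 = 3170/7 = 452.86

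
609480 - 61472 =548008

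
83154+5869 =89023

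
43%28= 15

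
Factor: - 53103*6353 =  - 3^1 * 31^1*571^1*6353^1 = - 337363359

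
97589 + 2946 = 100535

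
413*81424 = 33628112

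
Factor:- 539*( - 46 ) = 2^1*7^2 *11^1*23^1= 24794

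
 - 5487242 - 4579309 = - 10066551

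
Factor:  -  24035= - 5^1*11^1*19^1 * 23^1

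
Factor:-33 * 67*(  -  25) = 3^1 * 5^2*11^1 * 67^1 = 55275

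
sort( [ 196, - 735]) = [-735,196] 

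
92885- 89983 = 2902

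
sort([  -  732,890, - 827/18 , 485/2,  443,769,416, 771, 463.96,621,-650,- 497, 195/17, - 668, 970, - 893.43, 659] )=[ - 893.43,-732,- 668, -650, - 497,-827/18,195/17,485/2,416,  443 , 463.96,  621,659,769,771,  890 , 970] 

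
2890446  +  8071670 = 10962116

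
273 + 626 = 899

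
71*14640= 1039440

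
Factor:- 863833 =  - 863833^1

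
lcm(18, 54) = 54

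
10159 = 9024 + 1135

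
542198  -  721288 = - 179090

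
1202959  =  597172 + 605787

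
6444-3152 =3292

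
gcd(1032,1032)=1032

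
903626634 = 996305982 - 92679348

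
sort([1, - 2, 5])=[ - 2,1, 5]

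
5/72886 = 5/72886 = 0.00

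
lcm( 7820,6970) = 320620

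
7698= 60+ 7638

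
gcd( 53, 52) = 1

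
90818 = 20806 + 70012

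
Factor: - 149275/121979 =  - 175/143= - 5^2 *7^1*11^( - 1)*13^( - 1)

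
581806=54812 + 526994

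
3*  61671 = 185013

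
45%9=0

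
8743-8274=469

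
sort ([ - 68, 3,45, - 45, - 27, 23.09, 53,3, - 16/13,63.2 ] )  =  [ - 68, - 45, - 27, - 16/13,  3,3,23.09,45,  53,63.2]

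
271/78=271/78=3.47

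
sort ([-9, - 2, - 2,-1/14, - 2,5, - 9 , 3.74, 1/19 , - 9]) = [-9, - 9, - 9, - 2, - 2, - 2, - 1/14,1/19,3.74,  5 ] 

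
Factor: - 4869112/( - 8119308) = 2^1*3^ (-1 )*19^( - 1)*83^1 * 149^(-1)*239^(-1)*7333^1  =  1217278/2029827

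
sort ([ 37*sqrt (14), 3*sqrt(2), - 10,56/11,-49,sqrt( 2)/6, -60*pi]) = [ -60*pi, - 49, - 10,sqrt (2 )/6,3*sqrt (2 ) , 56/11,37  *sqrt(14) ]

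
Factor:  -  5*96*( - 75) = 36000 = 2^5 * 3^2*5^3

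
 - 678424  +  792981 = 114557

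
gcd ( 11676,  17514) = 5838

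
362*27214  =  9851468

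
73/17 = 4 + 5/17 =4.29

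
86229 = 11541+74688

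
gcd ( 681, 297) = 3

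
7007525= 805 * 8705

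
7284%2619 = 2046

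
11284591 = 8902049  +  2382542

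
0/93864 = 0 =0.00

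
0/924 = 0 = 0.00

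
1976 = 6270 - 4294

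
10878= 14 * 777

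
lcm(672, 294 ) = 4704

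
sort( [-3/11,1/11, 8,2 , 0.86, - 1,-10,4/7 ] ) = [ - 10, - 1, - 3/11, 1/11, 4/7,0.86,2,8 ] 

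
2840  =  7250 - 4410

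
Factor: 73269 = 3^2 * 7^1*1163^1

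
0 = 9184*0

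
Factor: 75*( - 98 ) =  - 2^1 * 3^1 *5^2*7^2 = - 7350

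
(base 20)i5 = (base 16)16D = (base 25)EF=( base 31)bo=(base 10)365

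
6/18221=6/18221 = 0.00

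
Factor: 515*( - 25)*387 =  - 3^2*5^3*43^1*103^1 = -4982625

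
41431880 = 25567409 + 15864471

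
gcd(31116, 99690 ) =6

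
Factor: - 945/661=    - 3^3*5^1 *7^1*661^( - 1)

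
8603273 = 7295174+1308099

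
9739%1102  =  923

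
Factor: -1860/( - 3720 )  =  1/2= 2^( - 1)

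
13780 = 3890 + 9890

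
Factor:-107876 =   -  2^2*149^1*181^1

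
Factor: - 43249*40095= - 3^6 * 5^1*11^1* 61^1*709^1 = - 1734068655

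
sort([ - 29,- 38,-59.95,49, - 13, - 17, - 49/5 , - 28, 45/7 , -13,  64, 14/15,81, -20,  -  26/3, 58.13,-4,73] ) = [ - 59.95, - 38, - 29, - 28, - 20,  -  17, - 13,-13, - 49/5, - 26/3, - 4, 14/15,45/7, 49,58.13, 64, 73, 81] 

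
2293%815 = 663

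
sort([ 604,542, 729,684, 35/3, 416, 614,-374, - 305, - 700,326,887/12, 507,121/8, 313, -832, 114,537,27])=[  -  832,  -  700, - 374, - 305,35/3 , 121/8, 27, 887/12,114, 313, 326, 416,507,537, 542,604,614, 684, 729 ]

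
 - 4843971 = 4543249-9387220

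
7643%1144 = 779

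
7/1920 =7/1920 = 0.00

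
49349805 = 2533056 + 46816749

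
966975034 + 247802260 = 1214777294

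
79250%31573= 16104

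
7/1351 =1/193  =  0.01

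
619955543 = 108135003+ 511820540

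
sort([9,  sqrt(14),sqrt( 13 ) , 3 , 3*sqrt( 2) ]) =[ 3,sqrt( 13 ), sqrt( 14) , 3 * sqrt( 2), 9] 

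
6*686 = 4116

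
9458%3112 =122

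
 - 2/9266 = - 1/4633= - 0.00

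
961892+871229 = 1833121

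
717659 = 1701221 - 983562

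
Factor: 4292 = 2^2*29^1*37^1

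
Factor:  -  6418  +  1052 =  - 5366 = - 2^1 * 2683^1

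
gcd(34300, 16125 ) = 25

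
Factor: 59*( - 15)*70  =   - 2^1*3^1*5^2*7^1 * 59^1 = -61950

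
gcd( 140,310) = 10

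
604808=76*7958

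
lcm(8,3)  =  24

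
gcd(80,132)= 4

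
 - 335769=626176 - 961945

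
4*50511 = 202044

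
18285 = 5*3657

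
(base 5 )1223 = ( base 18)a8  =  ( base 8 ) 274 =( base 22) 8C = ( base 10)188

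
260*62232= 16180320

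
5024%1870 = 1284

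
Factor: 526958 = 2^1* 173^1*1523^1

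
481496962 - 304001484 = 177495478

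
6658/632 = 3329/316 = 10.53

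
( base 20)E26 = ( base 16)160E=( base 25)90l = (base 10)5646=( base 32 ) 5GE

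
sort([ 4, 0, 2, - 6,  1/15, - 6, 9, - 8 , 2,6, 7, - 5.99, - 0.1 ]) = [-8 , - 6, - 6,  -  5.99, - 0.1,  0 , 1/15,  2 , 2, 4,6 , 7,  9] 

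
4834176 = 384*12589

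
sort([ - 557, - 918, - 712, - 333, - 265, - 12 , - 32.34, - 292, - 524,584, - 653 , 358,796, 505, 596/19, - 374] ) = [ -918, - 712,  -  653 ,  -  557, - 524, - 374, - 333, - 292, -265, - 32.34, - 12,596/19,358,505,584, 796 ] 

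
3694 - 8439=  - 4745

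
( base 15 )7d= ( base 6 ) 314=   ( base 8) 166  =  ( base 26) 4E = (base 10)118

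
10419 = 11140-721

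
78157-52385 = 25772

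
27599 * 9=248391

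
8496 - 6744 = 1752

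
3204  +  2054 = 5258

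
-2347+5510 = 3163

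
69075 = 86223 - 17148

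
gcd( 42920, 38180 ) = 20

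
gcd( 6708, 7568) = 172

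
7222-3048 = 4174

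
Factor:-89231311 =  - 13^1*89^1*233^1*331^1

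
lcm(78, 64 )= 2496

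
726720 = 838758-112038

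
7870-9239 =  - 1369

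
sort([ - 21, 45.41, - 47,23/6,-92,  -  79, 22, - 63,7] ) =[ - 92, - 79 , - 63,-47, - 21,23/6,  7, 22, 45.41]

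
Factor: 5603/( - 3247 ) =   -  13^1 * 17^ ( - 1)*191^ ( - 1 )*431^1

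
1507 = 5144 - 3637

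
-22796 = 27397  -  50193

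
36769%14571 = 7627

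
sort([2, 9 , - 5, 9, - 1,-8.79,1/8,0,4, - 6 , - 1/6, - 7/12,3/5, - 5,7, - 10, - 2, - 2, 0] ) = [  -  10 , - 8.79, - 6, - 5, - 5,  -  2,- 2, - 1, - 7/12,  -  1/6, 0,0, 1/8,3/5, 2,  4,7, 9,9 ]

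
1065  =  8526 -7461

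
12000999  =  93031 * 129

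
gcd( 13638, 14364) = 6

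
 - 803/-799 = 1 +4/799 = 1.01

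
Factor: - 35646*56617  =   - 2018169582 = - 2^1* 3^1 * 11^1*13^1 * 457^1 *5147^1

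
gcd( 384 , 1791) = 3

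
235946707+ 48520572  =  284467279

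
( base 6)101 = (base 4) 211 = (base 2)100101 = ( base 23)1e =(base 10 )37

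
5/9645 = 1/1929 = 0.00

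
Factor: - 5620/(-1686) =10/3 =2^1*3^(  -  1 )*5^1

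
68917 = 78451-9534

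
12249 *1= 12249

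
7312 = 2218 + 5094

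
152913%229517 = 152913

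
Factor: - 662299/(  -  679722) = 2^(-1 )*3^ ( -1 )*11^1*60209^1*113287^( - 1 )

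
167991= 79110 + 88881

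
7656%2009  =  1629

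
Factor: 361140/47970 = 2^1 * 3^( - 1)*41^( - 1)*463^1=926/123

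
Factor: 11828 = 2^2*2957^1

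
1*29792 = 29792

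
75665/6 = 12610 + 5/6 =12610.83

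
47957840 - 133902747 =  - 85944907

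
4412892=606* 7282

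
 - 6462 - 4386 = - 10848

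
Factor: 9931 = 9931^1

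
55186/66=836 + 5/33= 836.15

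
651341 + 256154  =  907495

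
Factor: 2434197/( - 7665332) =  - 2^( - 2 )*3^1*311^1 * 2609^1 *1916333^ (  -  1)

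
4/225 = 4/225=0.02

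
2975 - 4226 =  - 1251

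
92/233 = 92/233=0.39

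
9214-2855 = 6359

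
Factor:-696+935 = 239= 239^1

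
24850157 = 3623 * 6859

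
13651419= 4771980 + 8879439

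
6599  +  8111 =14710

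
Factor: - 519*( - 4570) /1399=2371830/1399 = 2^1* 3^1*5^1*173^1*457^1*1399^( - 1 ) 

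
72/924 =6/77 =0.08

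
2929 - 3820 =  - 891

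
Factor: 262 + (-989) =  - 727 = - 727^1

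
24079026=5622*4283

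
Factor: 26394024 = 2^3*3^1*37^1*29723^1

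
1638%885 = 753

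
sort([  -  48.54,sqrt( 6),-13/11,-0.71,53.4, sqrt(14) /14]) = [ -48.54, - 13/11, - 0.71, sqrt( 14 )/14, sqrt( 6 ),53.4 ]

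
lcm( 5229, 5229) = 5229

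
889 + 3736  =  4625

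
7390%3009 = 1372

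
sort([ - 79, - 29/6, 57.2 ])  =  [-79, - 29/6,57.2]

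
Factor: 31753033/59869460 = 2^( -2)*5^( - 1 )*7^(  -  1)*13^1*23^( - 1 ) *59^1*18593^(-1 )  *  41399^1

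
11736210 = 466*25185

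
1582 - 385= 1197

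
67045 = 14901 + 52144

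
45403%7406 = 967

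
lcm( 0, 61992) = 0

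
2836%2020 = 816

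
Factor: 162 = 2^1*3^4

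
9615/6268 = 9615/6268 = 1.53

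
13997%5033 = 3931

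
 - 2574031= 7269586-9843617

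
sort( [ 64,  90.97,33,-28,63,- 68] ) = [ - 68,  -  28,33,  63,64,90.97 ]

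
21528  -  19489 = 2039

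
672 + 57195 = 57867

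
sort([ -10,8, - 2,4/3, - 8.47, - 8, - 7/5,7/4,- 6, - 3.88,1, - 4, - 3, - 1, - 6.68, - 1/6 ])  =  [-10 , - 8.47, - 8, - 6.68, - 6, - 4, - 3.88,  -  3,-2,  -  7/5, - 1, - 1/6, 1, 4/3, 7/4, 8 ] 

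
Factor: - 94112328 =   -  2^3 * 3^1*3921347^1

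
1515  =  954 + 561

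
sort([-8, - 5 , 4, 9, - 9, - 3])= [ - 9, - 8,-5,- 3,4, 9 ] 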